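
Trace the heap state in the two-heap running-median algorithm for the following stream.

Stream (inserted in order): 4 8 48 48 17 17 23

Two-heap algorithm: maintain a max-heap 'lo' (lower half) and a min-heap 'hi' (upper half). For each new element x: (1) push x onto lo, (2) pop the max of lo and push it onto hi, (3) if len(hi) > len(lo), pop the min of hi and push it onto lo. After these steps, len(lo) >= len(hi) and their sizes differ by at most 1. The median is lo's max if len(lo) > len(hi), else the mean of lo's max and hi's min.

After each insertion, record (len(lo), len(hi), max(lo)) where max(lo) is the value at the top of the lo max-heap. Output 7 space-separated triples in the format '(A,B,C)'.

Step 1: insert 4 -> lo=[4] hi=[] -> (len(lo)=1, len(hi)=0, max(lo)=4)
Step 2: insert 8 -> lo=[4] hi=[8] -> (len(lo)=1, len(hi)=1, max(lo)=4)
Step 3: insert 48 -> lo=[4, 8] hi=[48] -> (len(lo)=2, len(hi)=1, max(lo)=8)
Step 4: insert 48 -> lo=[4, 8] hi=[48, 48] -> (len(lo)=2, len(hi)=2, max(lo)=8)
Step 5: insert 17 -> lo=[4, 8, 17] hi=[48, 48] -> (len(lo)=3, len(hi)=2, max(lo)=17)
Step 6: insert 17 -> lo=[4, 8, 17] hi=[17, 48, 48] -> (len(lo)=3, len(hi)=3, max(lo)=17)
Step 7: insert 23 -> lo=[4, 8, 17, 17] hi=[23, 48, 48] -> (len(lo)=4, len(hi)=3, max(lo)=17)

Answer: (1,0,4) (1,1,4) (2,1,8) (2,2,8) (3,2,17) (3,3,17) (4,3,17)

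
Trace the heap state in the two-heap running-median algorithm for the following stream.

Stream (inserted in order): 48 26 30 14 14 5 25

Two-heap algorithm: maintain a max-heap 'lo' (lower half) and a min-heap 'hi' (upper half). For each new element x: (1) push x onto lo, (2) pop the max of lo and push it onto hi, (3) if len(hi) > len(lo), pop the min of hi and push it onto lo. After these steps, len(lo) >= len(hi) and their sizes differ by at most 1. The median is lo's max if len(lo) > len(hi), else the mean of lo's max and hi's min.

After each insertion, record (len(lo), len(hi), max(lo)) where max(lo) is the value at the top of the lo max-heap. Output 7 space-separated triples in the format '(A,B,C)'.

Answer: (1,0,48) (1,1,26) (2,1,30) (2,2,26) (3,2,26) (3,3,14) (4,3,25)

Derivation:
Step 1: insert 48 -> lo=[48] hi=[] -> (len(lo)=1, len(hi)=0, max(lo)=48)
Step 2: insert 26 -> lo=[26] hi=[48] -> (len(lo)=1, len(hi)=1, max(lo)=26)
Step 3: insert 30 -> lo=[26, 30] hi=[48] -> (len(lo)=2, len(hi)=1, max(lo)=30)
Step 4: insert 14 -> lo=[14, 26] hi=[30, 48] -> (len(lo)=2, len(hi)=2, max(lo)=26)
Step 5: insert 14 -> lo=[14, 14, 26] hi=[30, 48] -> (len(lo)=3, len(hi)=2, max(lo)=26)
Step 6: insert 5 -> lo=[5, 14, 14] hi=[26, 30, 48] -> (len(lo)=3, len(hi)=3, max(lo)=14)
Step 7: insert 25 -> lo=[5, 14, 14, 25] hi=[26, 30, 48] -> (len(lo)=4, len(hi)=3, max(lo)=25)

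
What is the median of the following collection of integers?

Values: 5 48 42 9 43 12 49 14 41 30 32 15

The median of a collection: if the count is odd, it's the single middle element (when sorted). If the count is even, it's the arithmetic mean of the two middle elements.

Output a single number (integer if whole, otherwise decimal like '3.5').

Step 1: insert 5 -> lo=[5] (size 1, max 5) hi=[] (size 0) -> median=5
Step 2: insert 48 -> lo=[5] (size 1, max 5) hi=[48] (size 1, min 48) -> median=26.5
Step 3: insert 42 -> lo=[5, 42] (size 2, max 42) hi=[48] (size 1, min 48) -> median=42
Step 4: insert 9 -> lo=[5, 9] (size 2, max 9) hi=[42, 48] (size 2, min 42) -> median=25.5
Step 5: insert 43 -> lo=[5, 9, 42] (size 3, max 42) hi=[43, 48] (size 2, min 43) -> median=42
Step 6: insert 12 -> lo=[5, 9, 12] (size 3, max 12) hi=[42, 43, 48] (size 3, min 42) -> median=27
Step 7: insert 49 -> lo=[5, 9, 12, 42] (size 4, max 42) hi=[43, 48, 49] (size 3, min 43) -> median=42
Step 8: insert 14 -> lo=[5, 9, 12, 14] (size 4, max 14) hi=[42, 43, 48, 49] (size 4, min 42) -> median=28
Step 9: insert 41 -> lo=[5, 9, 12, 14, 41] (size 5, max 41) hi=[42, 43, 48, 49] (size 4, min 42) -> median=41
Step 10: insert 30 -> lo=[5, 9, 12, 14, 30] (size 5, max 30) hi=[41, 42, 43, 48, 49] (size 5, min 41) -> median=35.5
Step 11: insert 32 -> lo=[5, 9, 12, 14, 30, 32] (size 6, max 32) hi=[41, 42, 43, 48, 49] (size 5, min 41) -> median=32
Step 12: insert 15 -> lo=[5, 9, 12, 14, 15, 30] (size 6, max 30) hi=[32, 41, 42, 43, 48, 49] (size 6, min 32) -> median=31

Answer: 31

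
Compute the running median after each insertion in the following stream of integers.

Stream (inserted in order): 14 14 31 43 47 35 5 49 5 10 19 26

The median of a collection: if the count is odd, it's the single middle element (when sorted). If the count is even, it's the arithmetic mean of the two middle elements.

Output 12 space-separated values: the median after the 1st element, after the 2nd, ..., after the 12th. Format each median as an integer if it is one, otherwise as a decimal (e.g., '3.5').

Step 1: insert 14 -> lo=[14] (size 1, max 14) hi=[] (size 0) -> median=14
Step 2: insert 14 -> lo=[14] (size 1, max 14) hi=[14] (size 1, min 14) -> median=14
Step 3: insert 31 -> lo=[14, 14] (size 2, max 14) hi=[31] (size 1, min 31) -> median=14
Step 4: insert 43 -> lo=[14, 14] (size 2, max 14) hi=[31, 43] (size 2, min 31) -> median=22.5
Step 5: insert 47 -> lo=[14, 14, 31] (size 3, max 31) hi=[43, 47] (size 2, min 43) -> median=31
Step 6: insert 35 -> lo=[14, 14, 31] (size 3, max 31) hi=[35, 43, 47] (size 3, min 35) -> median=33
Step 7: insert 5 -> lo=[5, 14, 14, 31] (size 4, max 31) hi=[35, 43, 47] (size 3, min 35) -> median=31
Step 8: insert 49 -> lo=[5, 14, 14, 31] (size 4, max 31) hi=[35, 43, 47, 49] (size 4, min 35) -> median=33
Step 9: insert 5 -> lo=[5, 5, 14, 14, 31] (size 5, max 31) hi=[35, 43, 47, 49] (size 4, min 35) -> median=31
Step 10: insert 10 -> lo=[5, 5, 10, 14, 14] (size 5, max 14) hi=[31, 35, 43, 47, 49] (size 5, min 31) -> median=22.5
Step 11: insert 19 -> lo=[5, 5, 10, 14, 14, 19] (size 6, max 19) hi=[31, 35, 43, 47, 49] (size 5, min 31) -> median=19
Step 12: insert 26 -> lo=[5, 5, 10, 14, 14, 19] (size 6, max 19) hi=[26, 31, 35, 43, 47, 49] (size 6, min 26) -> median=22.5

Answer: 14 14 14 22.5 31 33 31 33 31 22.5 19 22.5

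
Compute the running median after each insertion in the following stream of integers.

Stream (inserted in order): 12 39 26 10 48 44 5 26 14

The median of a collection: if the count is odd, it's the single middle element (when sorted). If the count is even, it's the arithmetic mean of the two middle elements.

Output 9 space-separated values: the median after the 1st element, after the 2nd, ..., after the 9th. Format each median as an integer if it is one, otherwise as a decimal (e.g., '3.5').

Step 1: insert 12 -> lo=[12] (size 1, max 12) hi=[] (size 0) -> median=12
Step 2: insert 39 -> lo=[12] (size 1, max 12) hi=[39] (size 1, min 39) -> median=25.5
Step 3: insert 26 -> lo=[12, 26] (size 2, max 26) hi=[39] (size 1, min 39) -> median=26
Step 4: insert 10 -> lo=[10, 12] (size 2, max 12) hi=[26, 39] (size 2, min 26) -> median=19
Step 5: insert 48 -> lo=[10, 12, 26] (size 3, max 26) hi=[39, 48] (size 2, min 39) -> median=26
Step 6: insert 44 -> lo=[10, 12, 26] (size 3, max 26) hi=[39, 44, 48] (size 3, min 39) -> median=32.5
Step 7: insert 5 -> lo=[5, 10, 12, 26] (size 4, max 26) hi=[39, 44, 48] (size 3, min 39) -> median=26
Step 8: insert 26 -> lo=[5, 10, 12, 26] (size 4, max 26) hi=[26, 39, 44, 48] (size 4, min 26) -> median=26
Step 9: insert 14 -> lo=[5, 10, 12, 14, 26] (size 5, max 26) hi=[26, 39, 44, 48] (size 4, min 26) -> median=26

Answer: 12 25.5 26 19 26 32.5 26 26 26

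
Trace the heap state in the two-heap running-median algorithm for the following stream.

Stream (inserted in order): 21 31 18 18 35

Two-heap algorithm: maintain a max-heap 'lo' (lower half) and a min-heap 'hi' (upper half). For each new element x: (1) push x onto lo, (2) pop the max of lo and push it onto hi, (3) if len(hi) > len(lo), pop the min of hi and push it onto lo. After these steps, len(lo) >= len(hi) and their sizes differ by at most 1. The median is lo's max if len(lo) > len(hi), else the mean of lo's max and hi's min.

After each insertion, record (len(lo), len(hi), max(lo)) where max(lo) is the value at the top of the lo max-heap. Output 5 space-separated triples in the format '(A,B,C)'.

Answer: (1,0,21) (1,1,21) (2,1,21) (2,2,18) (3,2,21)

Derivation:
Step 1: insert 21 -> lo=[21] hi=[] -> (len(lo)=1, len(hi)=0, max(lo)=21)
Step 2: insert 31 -> lo=[21] hi=[31] -> (len(lo)=1, len(hi)=1, max(lo)=21)
Step 3: insert 18 -> lo=[18, 21] hi=[31] -> (len(lo)=2, len(hi)=1, max(lo)=21)
Step 4: insert 18 -> lo=[18, 18] hi=[21, 31] -> (len(lo)=2, len(hi)=2, max(lo)=18)
Step 5: insert 35 -> lo=[18, 18, 21] hi=[31, 35] -> (len(lo)=3, len(hi)=2, max(lo)=21)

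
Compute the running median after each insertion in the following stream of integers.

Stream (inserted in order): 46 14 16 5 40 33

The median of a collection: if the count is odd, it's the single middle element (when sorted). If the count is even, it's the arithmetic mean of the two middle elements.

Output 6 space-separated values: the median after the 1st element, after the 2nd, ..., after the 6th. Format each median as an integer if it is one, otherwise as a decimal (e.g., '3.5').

Answer: 46 30 16 15 16 24.5

Derivation:
Step 1: insert 46 -> lo=[46] (size 1, max 46) hi=[] (size 0) -> median=46
Step 2: insert 14 -> lo=[14] (size 1, max 14) hi=[46] (size 1, min 46) -> median=30
Step 3: insert 16 -> lo=[14, 16] (size 2, max 16) hi=[46] (size 1, min 46) -> median=16
Step 4: insert 5 -> lo=[5, 14] (size 2, max 14) hi=[16, 46] (size 2, min 16) -> median=15
Step 5: insert 40 -> lo=[5, 14, 16] (size 3, max 16) hi=[40, 46] (size 2, min 40) -> median=16
Step 6: insert 33 -> lo=[5, 14, 16] (size 3, max 16) hi=[33, 40, 46] (size 3, min 33) -> median=24.5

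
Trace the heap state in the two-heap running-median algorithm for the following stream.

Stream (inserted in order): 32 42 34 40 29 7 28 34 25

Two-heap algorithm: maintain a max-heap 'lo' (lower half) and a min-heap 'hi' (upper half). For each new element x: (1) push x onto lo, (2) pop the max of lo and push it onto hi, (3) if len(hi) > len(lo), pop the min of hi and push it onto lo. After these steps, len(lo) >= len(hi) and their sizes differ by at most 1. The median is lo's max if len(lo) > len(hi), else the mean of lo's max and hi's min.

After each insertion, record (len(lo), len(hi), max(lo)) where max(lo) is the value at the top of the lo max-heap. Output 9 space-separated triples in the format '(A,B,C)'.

Answer: (1,0,32) (1,1,32) (2,1,34) (2,2,34) (3,2,34) (3,3,32) (4,3,32) (4,4,32) (5,4,32)

Derivation:
Step 1: insert 32 -> lo=[32] hi=[] -> (len(lo)=1, len(hi)=0, max(lo)=32)
Step 2: insert 42 -> lo=[32] hi=[42] -> (len(lo)=1, len(hi)=1, max(lo)=32)
Step 3: insert 34 -> lo=[32, 34] hi=[42] -> (len(lo)=2, len(hi)=1, max(lo)=34)
Step 4: insert 40 -> lo=[32, 34] hi=[40, 42] -> (len(lo)=2, len(hi)=2, max(lo)=34)
Step 5: insert 29 -> lo=[29, 32, 34] hi=[40, 42] -> (len(lo)=3, len(hi)=2, max(lo)=34)
Step 6: insert 7 -> lo=[7, 29, 32] hi=[34, 40, 42] -> (len(lo)=3, len(hi)=3, max(lo)=32)
Step 7: insert 28 -> lo=[7, 28, 29, 32] hi=[34, 40, 42] -> (len(lo)=4, len(hi)=3, max(lo)=32)
Step 8: insert 34 -> lo=[7, 28, 29, 32] hi=[34, 34, 40, 42] -> (len(lo)=4, len(hi)=4, max(lo)=32)
Step 9: insert 25 -> lo=[7, 25, 28, 29, 32] hi=[34, 34, 40, 42] -> (len(lo)=5, len(hi)=4, max(lo)=32)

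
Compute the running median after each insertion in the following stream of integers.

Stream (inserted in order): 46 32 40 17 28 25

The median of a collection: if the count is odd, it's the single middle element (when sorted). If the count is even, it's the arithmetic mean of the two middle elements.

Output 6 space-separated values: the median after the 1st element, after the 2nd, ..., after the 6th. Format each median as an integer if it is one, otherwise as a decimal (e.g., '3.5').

Step 1: insert 46 -> lo=[46] (size 1, max 46) hi=[] (size 0) -> median=46
Step 2: insert 32 -> lo=[32] (size 1, max 32) hi=[46] (size 1, min 46) -> median=39
Step 3: insert 40 -> lo=[32, 40] (size 2, max 40) hi=[46] (size 1, min 46) -> median=40
Step 4: insert 17 -> lo=[17, 32] (size 2, max 32) hi=[40, 46] (size 2, min 40) -> median=36
Step 5: insert 28 -> lo=[17, 28, 32] (size 3, max 32) hi=[40, 46] (size 2, min 40) -> median=32
Step 6: insert 25 -> lo=[17, 25, 28] (size 3, max 28) hi=[32, 40, 46] (size 3, min 32) -> median=30

Answer: 46 39 40 36 32 30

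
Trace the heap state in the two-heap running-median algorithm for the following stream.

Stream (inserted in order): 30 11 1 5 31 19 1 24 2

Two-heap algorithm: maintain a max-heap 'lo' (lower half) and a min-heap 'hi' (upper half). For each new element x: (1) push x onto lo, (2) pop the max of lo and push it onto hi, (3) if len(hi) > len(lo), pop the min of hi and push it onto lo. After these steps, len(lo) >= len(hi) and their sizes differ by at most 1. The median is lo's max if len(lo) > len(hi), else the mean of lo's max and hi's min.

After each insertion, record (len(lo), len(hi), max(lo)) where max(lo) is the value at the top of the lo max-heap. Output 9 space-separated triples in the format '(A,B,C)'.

Step 1: insert 30 -> lo=[30] hi=[] -> (len(lo)=1, len(hi)=0, max(lo)=30)
Step 2: insert 11 -> lo=[11] hi=[30] -> (len(lo)=1, len(hi)=1, max(lo)=11)
Step 3: insert 1 -> lo=[1, 11] hi=[30] -> (len(lo)=2, len(hi)=1, max(lo)=11)
Step 4: insert 5 -> lo=[1, 5] hi=[11, 30] -> (len(lo)=2, len(hi)=2, max(lo)=5)
Step 5: insert 31 -> lo=[1, 5, 11] hi=[30, 31] -> (len(lo)=3, len(hi)=2, max(lo)=11)
Step 6: insert 19 -> lo=[1, 5, 11] hi=[19, 30, 31] -> (len(lo)=3, len(hi)=3, max(lo)=11)
Step 7: insert 1 -> lo=[1, 1, 5, 11] hi=[19, 30, 31] -> (len(lo)=4, len(hi)=3, max(lo)=11)
Step 8: insert 24 -> lo=[1, 1, 5, 11] hi=[19, 24, 30, 31] -> (len(lo)=4, len(hi)=4, max(lo)=11)
Step 9: insert 2 -> lo=[1, 1, 2, 5, 11] hi=[19, 24, 30, 31] -> (len(lo)=5, len(hi)=4, max(lo)=11)

Answer: (1,0,30) (1,1,11) (2,1,11) (2,2,5) (3,2,11) (3,3,11) (4,3,11) (4,4,11) (5,4,11)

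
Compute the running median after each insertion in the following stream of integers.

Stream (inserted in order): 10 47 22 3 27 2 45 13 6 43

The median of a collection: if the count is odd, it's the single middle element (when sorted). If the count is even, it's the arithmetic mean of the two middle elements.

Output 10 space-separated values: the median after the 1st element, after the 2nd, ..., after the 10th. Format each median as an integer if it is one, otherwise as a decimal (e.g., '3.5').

Step 1: insert 10 -> lo=[10] (size 1, max 10) hi=[] (size 0) -> median=10
Step 2: insert 47 -> lo=[10] (size 1, max 10) hi=[47] (size 1, min 47) -> median=28.5
Step 3: insert 22 -> lo=[10, 22] (size 2, max 22) hi=[47] (size 1, min 47) -> median=22
Step 4: insert 3 -> lo=[3, 10] (size 2, max 10) hi=[22, 47] (size 2, min 22) -> median=16
Step 5: insert 27 -> lo=[3, 10, 22] (size 3, max 22) hi=[27, 47] (size 2, min 27) -> median=22
Step 6: insert 2 -> lo=[2, 3, 10] (size 3, max 10) hi=[22, 27, 47] (size 3, min 22) -> median=16
Step 7: insert 45 -> lo=[2, 3, 10, 22] (size 4, max 22) hi=[27, 45, 47] (size 3, min 27) -> median=22
Step 8: insert 13 -> lo=[2, 3, 10, 13] (size 4, max 13) hi=[22, 27, 45, 47] (size 4, min 22) -> median=17.5
Step 9: insert 6 -> lo=[2, 3, 6, 10, 13] (size 5, max 13) hi=[22, 27, 45, 47] (size 4, min 22) -> median=13
Step 10: insert 43 -> lo=[2, 3, 6, 10, 13] (size 5, max 13) hi=[22, 27, 43, 45, 47] (size 5, min 22) -> median=17.5

Answer: 10 28.5 22 16 22 16 22 17.5 13 17.5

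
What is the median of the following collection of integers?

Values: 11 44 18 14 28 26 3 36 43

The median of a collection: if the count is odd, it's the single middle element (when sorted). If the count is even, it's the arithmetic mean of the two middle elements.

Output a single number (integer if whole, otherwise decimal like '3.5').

Step 1: insert 11 -> lo=[11] (size 1, max 11) hi=[] (size 0) -> median=11
Step 2: insert 44 -> lo=[11] (size 1, max 11) hi=[44] (size 1, min 44) -> median=27.5
Step 3: insert 18 -> lo=[11, 18] (size 2, max 18) hi=[44] (size 1, min 44) -> median=18
Step 4: insert 14 -> lo=[11, 14] (size 2, max 14) hi=[18, 44] (size 2, min 18) -> median=16
Step 5: insert 28 -> lo=[11, 14, 18] (size 3, max 18) hi=[28, 44] (size 2, min 28) -> median=18
Step 6: insert 26 -> lo=[11, 14, 18] (size 3, max 18) hi=[26, 28, 44] (size 3, min 26) -> median=22
Step 7: insert 3 -> lo=[3, 11, 14, 18] (size 4, max 18) hi=[26, 28, 44] (size 3, min 26) -> median=18
Step 8: insert 36 -> lo=[3, 11, 14, 18] (size 4, max 18) hi=[26, 28, 36, 44] (size 4, min 26) -> median=22
Step 9: insert 43 -> lo=[3, 11, 14, 18, 26] (size 5, max 26) hi=[28, 36, 43, 44] (size 4, min 28) -> median=26

Answer: 26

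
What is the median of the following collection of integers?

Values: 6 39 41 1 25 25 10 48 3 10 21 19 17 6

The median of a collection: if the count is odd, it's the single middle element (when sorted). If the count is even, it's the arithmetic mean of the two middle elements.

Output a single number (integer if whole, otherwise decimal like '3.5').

Step 1: insert 6 -> lo=[6] (size 1, max 6) hi=[] (size 0) -> median=6
Step 2: insert 39 -> lo=[6] (size 1, max 6) hi=[39] (size 1, min 39) -> median=22.5
Step 3: insert 41 -> lo=[6, 39] (size 2, max 39) hi=[41] (size 1, min 41) -> median=39
Step 4: insert 1 -> lo=[1, 6] (size 2, max 6) hi=[39, 41] (size 2, min 39) -> median=22.5
Step 5: insert 25 -> lo=[1, 6, 25] (size 3, max 25) hi=[39, 41] (size 2, min 39) -> median=25
Step 6: insert 25 -> lo=[1, 6, 25] (size 3, max 25) hi=[25, 39, 41] (size 3, min 25) -> median=25
Step 7: insert 10 -> lo=[1, 6, 10, 25] (size 4, max 25) hi=[25, 39, 41] (size 3, min 25) -> median=25
Step 8: insert 48 -> lo=[1, 6, 10, 25] (size 4, max 25) hi=[25, 39, 41, 48] (size 4, min 25) -> median=25
Step 9: insert 3 -> lo=[1, 3, 6, 10, 25] (size 5, max 25) hi=[25, 39, 41, 48] (size 4, min 25) -> median=25
Step 10: insert 10 -> lo=[1, 3, 6, 10, 10] (size 5, max 10) hi=[25, 25, 39, 41, 48] (size 5, min 25) -> median=17.5
Step 11: insert 21 -> lo=[1, 3, 6, 10, 10, 21] (size 6, max 21) hi=[25, 25, 39, 41, 48] (size 5, min 25) -> median=21
Step 12: insert 19 -> lo=[1, 3, 6, 10, 10, 19] (size 6, max 19) hi=[21, 25, 25, 39, 41, 48] (size 6, min 21) -> median=20
Step 13: insert 17 -> lo=[1, 3, 6, 10, 10, 17, 19] (size 7, max 19) hi=[21, 25, 25, 39, 41, 48] (size 6, min 21) -> median=19
Step 14: insert 6 -> lo=[1, 3, 6, 6, 10, 10, 17] (size 7, max 17) hi=[19, 21, 25, 25, 39, 41, 48] (size 7, min 19) -> median=18

Answer: 18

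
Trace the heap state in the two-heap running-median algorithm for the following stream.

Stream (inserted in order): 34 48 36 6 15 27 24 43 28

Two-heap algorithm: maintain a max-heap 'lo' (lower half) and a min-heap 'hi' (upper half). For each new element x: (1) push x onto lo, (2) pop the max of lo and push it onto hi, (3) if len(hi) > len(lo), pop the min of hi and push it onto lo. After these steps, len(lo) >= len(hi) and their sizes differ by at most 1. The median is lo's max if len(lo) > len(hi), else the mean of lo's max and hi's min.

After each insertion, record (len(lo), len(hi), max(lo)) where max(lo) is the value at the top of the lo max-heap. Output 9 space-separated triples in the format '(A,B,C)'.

Answer: (1,0,34) (1,1,34) (2,1,36) (2,2,34) (3,2,34) (3,3,27) (4,3,27) (4,4,27) (5,4,28)

Derivation:
Step 1: insert 34 -> lo=[34] hi=[] -> (len(lo)=1, len(hi)=0, max(lo)=34)
Step 2: insert 48 -> lo=[34] hi=[48] -> (len(lo)=1, len(hi)=1, max(lo)=34)
Step 3: insert 36 -> lo=[34, 36] hi=[48] -> (len(lo)=2, len(hi)=1, max(lo)=36)
Step 4: insert 6 -> lo=[6, 34] hi=[36, 48] -> (len(lo)=2, len(hi)=2, max(lo)=34)
Step 5: insert 15 -> lo=[6, 15, 34] hi=[36, 48] -> (len(lo)=3, len(hi)=2, max(lo)=34)
Step 6: insert 27 -> lo=[6, 15, 27] hi=[34, 36, 48] -> (len(lo)=3, len(hi)=3, max(lo)=27)
Step 7: insert 24 -> lo=[6, 15, 24, 27] hi=[34, 36, 48] -> (len(lo)=4, len(hi)=3, max(lo)=27)
Step 8: insert 43 -> lo=[6, 15, 24, 27] hi=[34, 36, 43, 48] -> (len(lo)=4, len(hi)=4, max(lo)=27)
Step 9: insert 28 -> lo=[6, 15, 24, 27, 28] hi=[34, 36, 43, 48] -> (len(lo)=5, len(hi)=4, max(lo)=28)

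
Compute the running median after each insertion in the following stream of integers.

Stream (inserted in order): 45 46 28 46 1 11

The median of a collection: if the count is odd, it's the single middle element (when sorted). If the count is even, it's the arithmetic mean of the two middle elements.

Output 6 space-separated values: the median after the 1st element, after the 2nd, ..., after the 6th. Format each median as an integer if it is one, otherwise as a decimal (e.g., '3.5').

Answer: 45 45.5 45 45.5 45 36.5

Derivation:
Step 1: insert 45 -> lo=[45] (size 1, max 45) hi=[] (size 0) -> median=45
Step 2: insert 46 -> lo=[45] (size 1, max 45) hi=[46] (size 1, min 46) -> median=45.5
Step 3: insert 28 -> lo=[28, 45] (size 2, max 45) hi=[46] (size 1, min 46) -> median=45
Step 4: insert 46 -> lo=[28, 45] (size 2, max 45) hi=[46, 46] (size 2, min 46) -> median=45.5
Step 5: insert 1 -> lo=[1, 28, 45] (size 3, max 45) hi=[46, 46] (size 2, min 46) -> median=45
Step 6: insert 11 -> lo=[1, 11, 28] (size 3, max 28) hi=[45, 46, 46] (size 3, min 45) -> median=36.5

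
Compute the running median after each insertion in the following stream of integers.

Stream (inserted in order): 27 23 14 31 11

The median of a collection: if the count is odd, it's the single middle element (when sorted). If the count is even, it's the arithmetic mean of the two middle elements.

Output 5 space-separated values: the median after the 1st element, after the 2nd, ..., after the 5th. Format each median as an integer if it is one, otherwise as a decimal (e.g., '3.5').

Step 1: insert 27 -> lo=[27] (size 1, max 27) hi=[] (size 0) -> median=27
Step 2: insert 23 -> lo=[23] (size 1, max 23) hi=[27] (size 1, min 27) -> median=25
Step 3: insert 14 -> lo=[14, 23] (size 2, max 23) hi=[27] (size 1, min 27) -> median=23
Step 4: insert 31 -> lo=[14, 23] (size 2, max 23) hi=[27, 31] (size 2, min 27) -> median=25
Step 5: insert 11 -> lo=[11, 14, 23] (size 3, max 23) hi=[27, 31] (size 2, min 27) -> median=23

Answer: 27 25 23 25 23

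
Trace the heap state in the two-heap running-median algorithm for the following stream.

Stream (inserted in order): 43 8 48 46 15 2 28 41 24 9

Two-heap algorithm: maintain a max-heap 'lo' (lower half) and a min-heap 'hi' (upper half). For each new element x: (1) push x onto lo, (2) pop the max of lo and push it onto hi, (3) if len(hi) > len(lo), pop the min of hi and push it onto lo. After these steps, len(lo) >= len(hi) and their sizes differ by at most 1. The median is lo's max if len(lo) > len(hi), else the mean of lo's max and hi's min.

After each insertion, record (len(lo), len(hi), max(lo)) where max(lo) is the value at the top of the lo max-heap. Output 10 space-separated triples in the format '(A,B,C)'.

Answer: (1,0,43) (1,1,8) (2,1,43) (2,2,43) (3,2,43) (3,3,15) (4,3,28) (4,4,28) (5,4,28) (5,5,24)

Derivation:
Step 1: insert 43 -> lo=[43] hi=[] -> (len(lo)=1, len(hi)=0, max(lo)=43)
Step 2: insert 8 -> lo=[8] hi=[43] -> (len(lo)=1, len(hi)=1, max(lo)=8)
Step 3: insert 48 -> lo=[8, 43] hi=[48] -> (len(lo)=2, len(hi)=1, max(lo)=43)
Step 4: insert 46 -> lo=[8, 43] hi=[46, 48] -> (len(lo)=2, len(hi)=2, max(lo)=43)
Step 5: insert 15 -> lo=[8, 15, 43] hi=[46, 48] -> (len(lo)=3, len(hi)=2, max(lo)=43)
Step 6: insert 2 -> lo=[2, 8, 15] hi=[43, 46, 48] -> (len(lo)=3, len(hi)=3, max(lo)=15)
Step 7: insert 28 -> lo=[2, 8, 15, 28] hi=[43, 46, 48] -> (len(lo)=4, len(hi)=3, max(lo)=28)
Step 8: insert 41 -> lo=[2, 8, 15, 28] hi=[41, 43, 46, 48] -> (len(lo)=4, len(hi)=4, max(lo)=28)
Step 9: insert 24 -> lo=[2, 8, 15, 24, 28] hi=[41, 43, 46, 48] -> (len(lo)=5, len(hi)=4, max(lo)=28)
Step 10: insert 9 -> lo=[2, 8, 9, 15, 24] hi=[28, 41, 43, 46, 48] -> (len(lo)=5, len(hi)=5, max(lo)=24)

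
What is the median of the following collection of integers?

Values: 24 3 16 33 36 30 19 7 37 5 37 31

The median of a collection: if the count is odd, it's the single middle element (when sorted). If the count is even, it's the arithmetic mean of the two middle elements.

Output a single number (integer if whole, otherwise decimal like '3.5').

Answer: 27

Derivation:
Step 1: insert 24 -> lo=[24] (size 1, max 24) hi=[] (size 0) -> median=24
Step 2: insert 3 -> lo=[3] (size 1, max 3) hi=[24] (size 1, min 24) -> median=13.5
Step 3: insert 16 -> lo=[3, 16] (size 2, max 16) hi=[24] (size 1, min 24) -> median=16
Step 4: insert 33 -> lo=[3, 16] (size 2, max 16) hi=[24, 33] (size 2, min 24) -> median=20
Step 5: insert 36 -> lo=[3, 16, 24] (size 3, max 24) hi=[33, 36] (size 2, min 33) -> median=24
Step 6: insert 30 -> lo=[3, 16, 24] (size 3, max 24) hi=[30, 33, 36] (size 3, min 30) -> median=27
Step 7: insert 19 -> lo=[3, 16, 19, 24] (size 4, max 24) hi=[30, 33, 36] (size 3, min 30) -> median=24
Step 8: insert 7 -> lo=[3, 7, 16, 19] (size 4, max 19) hi=[24, 30, 33, 36] (size 4, min 24) -> median=21.5
Step 9: insert 37 -> lo=[3, 7, 16, 19, 24] (size 5, max 24) hi=[30, 33, 36, 37] (size 4, min 30) -> median=24
Step 10: insert 5 -> lo=[3, 5, 7, 16, 19] (size 5, max 19) hi=[24, 30, 33, 36, 37] (size 5, min 24) -> median=21.5
Step 11: insert 37 -> lo=[3, 5, 7, 16, 19, 24] (size 6, max 24) hi=[30, 33, 36, 37, 37] (size 5, min 30) -> median=24
Step 12: insert 31 -> lo=[3, 5, 7, 16, 19, 24] (size 6, max 24) hi=[30, 31, 33, 36, 37, 37] (size 6, min 30) -> median=27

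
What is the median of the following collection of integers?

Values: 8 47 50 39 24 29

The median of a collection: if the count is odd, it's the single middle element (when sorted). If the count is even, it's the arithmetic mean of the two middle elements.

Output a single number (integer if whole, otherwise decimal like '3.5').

Answer: 34

Derivation:
Step 1: insert 8 -> lo=[8] (size 1, max 8) hi=[] (size 0) -> median=8
Step 2: insert 47 -> lo=[8] (size 1, max 8) hi=[47] (size 1, min 47) -> median=27.5
Step 3: insert 50 -> lo=[8, 47] (size 2, max 47) hi=[50] (size 1, min 50) -> median=47
Step 4: insert 39 -> lo=[8, 39] (size 2, max 39) hi=[47, 50] (size 2, min 47) -> median=43
Step 5: insert 24 -> lo=[8, 24, 39] (size 3, max 39) hi=[47, 50] (size 2, min 47) -> median=39
Step 6: insert 29 -> lo=[8, 24, 29] (size 3, max 29) hi=[39, 47, 50] (size 3, min 39) -> median=34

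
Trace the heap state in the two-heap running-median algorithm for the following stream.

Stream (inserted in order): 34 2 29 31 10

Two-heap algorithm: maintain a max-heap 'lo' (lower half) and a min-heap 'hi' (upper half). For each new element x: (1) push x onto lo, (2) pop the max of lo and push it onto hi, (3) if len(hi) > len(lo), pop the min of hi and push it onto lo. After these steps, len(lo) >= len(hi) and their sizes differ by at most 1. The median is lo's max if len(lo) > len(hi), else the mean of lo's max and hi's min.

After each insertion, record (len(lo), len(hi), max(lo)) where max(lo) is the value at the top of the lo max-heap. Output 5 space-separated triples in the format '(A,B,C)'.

Step 1: insert 34 -> lo=[34] hi=[] -> (len(lo)=1, len(hi)=0, max(lo)=34)
Step 2: insert 2 -> lo=[2] hi=[34] -> (len(lo)=1, len(hi)=1, max(lo)=2)
Step 3: insert 29 -> lo=[2, 29] hi=[34] -> (len(lo)=2, len(hi)=1, max(lo)=29)
Step 4: insert 31 -> lo=[2, 29] hi=[31, 34] -> (len(lo)=2, len(hi)=2, max(lo)=29)
Step 5: insert 10 -> lo=[2, 10, 29] hi=[31, 34] -> (len(lo)=3, len(hi)=2, max(lo)=29)

Answer: (1,0,34) (1,1,2) (2,1,29) (2,2,29) (3,2,29)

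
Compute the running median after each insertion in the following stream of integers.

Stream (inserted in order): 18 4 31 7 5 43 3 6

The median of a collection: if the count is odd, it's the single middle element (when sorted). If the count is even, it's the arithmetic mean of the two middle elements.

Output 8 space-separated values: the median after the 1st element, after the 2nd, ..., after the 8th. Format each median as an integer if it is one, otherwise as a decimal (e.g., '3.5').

Answer: 18 11 18 12.5 7 12.5 7 6.5

Derivation:
Step 1: insert 18 -> lo=[18] (size 1, max 18) hi=[] (size 0) -> median=18
Step 2: insert 4 -> lo=[4] (size 1, max 4) hi=[18] (size 1, min 18) -> median=11
Step 3: insert 31 -> lo=[4, 18] (size 2, max 18) hi=[31] (size 1, min 31) -> median=18
Step 4: insert 7 -> lo=[4, 7] (size 2, max 7) hi=[18, 31] (size 2, min 18) -> median=12.5
Step 5: insert 5 -> lo=[4, 5, 7] (size 3, max 7) hi=[18, 31] (size 2, min 18) -> median=7
Step 6: insert 43 -> lo=[4, 5, 7] (size 3, max 7) hi=[18, 31, 43] (size 3, min 18) -> median=12.5
Step 7: insert 3 -> lo=[3, 4, 5, 7] (size 4, max 7) hi=[18, 31, 43] (size 3, min 18) -> median=7
Step 8: insert 6 -> lo=[3, 4, 5, 6] (size 4, max 6) hi=[7, 18, 31, 43] (size 4, min 7) -> median=6.5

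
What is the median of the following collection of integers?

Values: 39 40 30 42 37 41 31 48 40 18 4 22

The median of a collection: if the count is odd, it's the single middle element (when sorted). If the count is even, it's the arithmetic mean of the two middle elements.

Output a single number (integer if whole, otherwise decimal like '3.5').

Answer: 38

Derivation:
Step 1: insert 39 -> lo=[39] (size 1, max 39) hi=[] (size 0) -> median=39
Step 2: insert 40 -> lo=[39] (size 1, max 39) hi=[40] (size 1, min 40) -> median=39.5
Step 3: insert 30 -> lo=[30, 39] (size 2, max 39) hi=[40] (size 1, min 40) -> median=39
Step 4: insert 42 -> lo=[30, 39] (size 2, max 39) hi=[40, 42] (size 2, min 40) -> median=39.5
Step 5: insert 37 -> lo=[30, 37, 39] (size 3, max 39) hi=[40, 42] (size 2, min 40) -> median=39
Step 6: insert 41 -> lo=[30, 37, 39] (size 3, max 39) hi=[40, 41, 42] (size 3, min 40) -> median=39.5
Step 7: insert 31 -> lo=[30, 31, 37, 39] (size 4, max 39) hi=[40, 41, 42] (size 3, min 40) -> median=39
Step 8: insert 48 -> lo=[30, 31, 37, 39] (size 4, max 39) hi=[40, 41, 42, 48] (size 4, min 40) -> median=39.5
Step 9: insert 40 -> lo=[30, 31, 37, 39, 40] (size 5, max 40) hi=[40, 41, 42, 48] (size 4, min 40) -> median=40
Step 10: insert 18 -> lo=[18, 30, 31, 37, 39] (size 5, max 39) hi=[40, 40, 41, 42, 48] (size 5, min 40) -> median=39.5
Step 11: insert 4 -> lo=[4, 18, 30, 31, 37, 39] (size 6, max 39) hi=[40, 40, 41, 42, 48] (size 5, min 40) -> median=39
Step 12: insert 22 -> lo=[4, 18, 22, 30, 31, 37] (size 6, max 37) hi=[39, 40, 40, 41, 42, 48] (size 6, min 39) -> median=38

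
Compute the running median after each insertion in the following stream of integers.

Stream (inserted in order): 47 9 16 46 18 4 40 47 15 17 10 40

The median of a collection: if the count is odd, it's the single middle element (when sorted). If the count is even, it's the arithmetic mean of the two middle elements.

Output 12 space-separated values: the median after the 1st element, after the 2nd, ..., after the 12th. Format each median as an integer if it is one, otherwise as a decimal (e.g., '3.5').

Step 1: insert 47 -> lo=[47] (size 1, max 47) hi=[] (size 0) -> median=47
Step 2: insert 9 -> lo=[9] (size 1, max 9) hi=[47] (size 1, min 47) -> median=28
Step 3: insert 16 -> lo=[9, 16] (size 2, max 16) hi=[47] (size 1, min 47) -> median=16
Step 4: insert 46 -> lo=[9, 16] (size 2, max 16) hi=[46, 47] (size 2, min 46) -> median=31
Step 5: insert 18 -> lo=[9, 16, 18] (size 3, max 18) hi=[46, 47] (size 2, min 46) -> median=18
Step 6: insert 4 -> lo=[4, 9, 16] (size 3, max 16) hi=[18, 46, 47] (size 3, min 18) -> median=17
Step 7: insert 40 -> lo=[4, 9, 16, 18] (size 4, max 18) hi=[40, 46, 47] (size 3, min 40) -> median=18
Step 8: insert 47 -> lo=[4, 9, 16, 18] (size 4, max 18) hi=[40, 46, 47, 47] (size 4, min 40) -> median=29
Step 9: insert 15 -> lo=[4, 9, 15, 16, 18] (size 5, max 18) hi=[40, 46, 47, 47] (size 4, min 40) -> median=18
Step 10: insert 17 -> lo=[4, 9, 15, 16, 17] (size 5, max 17) hi=[18, 40, 46, 47, 47] (size 5, min 18) -> median=17.5
Step 11: insert 10 -> lo=[4, 9, 10, 15, 16, 17] (size 6, max 17) hi=[18, 40, 46, 47, 47] (size 5, min 18) -> median=17
Step 12: insert 40 -> lo=[4, 9, 10, 15, 16, 17] (size 6, max 17) hi=[18, 40, 40, 46, 47, 47] (size 6, min 18) -> median=17.5

Answer: 47 28 16 31 18 17 18 29 18 17.5 17 17.5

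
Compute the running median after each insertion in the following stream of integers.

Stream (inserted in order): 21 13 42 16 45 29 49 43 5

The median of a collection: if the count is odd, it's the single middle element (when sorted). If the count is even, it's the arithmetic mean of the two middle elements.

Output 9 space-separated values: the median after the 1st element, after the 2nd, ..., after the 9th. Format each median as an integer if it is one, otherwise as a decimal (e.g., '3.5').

Answer: 21 17 21 18.5 21 25 29 35.5 29

Derivation:
Step 1: insert 21 -> lo=[21] (size 1, max 21) hi=[] (size 0) -> median=21
Step 2: insert 13 -> lo=[13] (size 1, max 13) hi=[21] (size 1, min 21) -> median=17
Step 3: insert 42 -> lo=[13, 21] (size 2, max 21) hi=[42] (size 1, min 42) -> median=21
Step 4: insert 16 -> lo=[13, 16] (size 2, max 16) hi=[21, 42] (size 2, min 21) -> median=18.5
Step 5: insert 45 -> lo=[13, 16, 21] (size 3, max 21) hi=[42, 45] (size 2, min 42) -> median=21
Step 6: insert 29 -> lo=[13, 16, 21] (size 3, max 21) hi=[29, 42, 45] (size 3, min 29) -> median=25
Step 7: insert 49 -> lo=[13, 16, 21, 29] (size 4, max 29) hi=[42, 45, 49] (size 3, min 42) -> median=29
Step 8: insert 43 -> lo=[13, 16, 21, 29] (size 4, max 29) hi=[42, 43, 45, 49] (size 4, min 42) -> median=35.5
Step 9: insert 5 -> lo=[5, 13, 16, 21, 29] (size 5, max 29) hi=[42, 43, 45, 49] (size 4, min 42) -> median=29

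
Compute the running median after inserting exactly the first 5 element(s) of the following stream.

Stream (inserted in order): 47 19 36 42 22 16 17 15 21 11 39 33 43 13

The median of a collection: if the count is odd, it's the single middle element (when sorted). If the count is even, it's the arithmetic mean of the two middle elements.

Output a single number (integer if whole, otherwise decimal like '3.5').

Answer: 36

Derivation:
Step 1: insert 47 -> lo=[47] (size 1, max 47) hi=[] (size 0) -> median=47
Step 2: insert 19 -> lo=[19] (size 1, max 19) hi=[47] (size 1, min 47) -> median=33
Step 3: insert 36 -> lo=[19, 36] (size 2, max 36) hi=[47] (size 1, min 47) -> median=36
Step 4: insert 42 -> lo=[19, 36] (size 2, max 36) hi=[42, 47] (size 2, min 42) -> median=39
Step 5: insert 22 -> lo=[19, 22, 36] (size 3, max 36) hi=[42, 47] (size 2, min 42) -> median=36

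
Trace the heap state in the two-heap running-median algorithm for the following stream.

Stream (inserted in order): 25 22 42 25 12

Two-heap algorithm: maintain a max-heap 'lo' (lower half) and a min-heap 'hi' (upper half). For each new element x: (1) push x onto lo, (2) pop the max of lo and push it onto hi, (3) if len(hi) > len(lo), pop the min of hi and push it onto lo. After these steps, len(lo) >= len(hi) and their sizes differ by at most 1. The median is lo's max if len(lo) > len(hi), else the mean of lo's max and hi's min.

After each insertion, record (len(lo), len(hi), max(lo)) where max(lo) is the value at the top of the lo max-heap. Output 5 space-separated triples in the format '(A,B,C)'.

Answer: (1,0,25) (1,1,22) (2,1,25) (2,2,25) (3,2,25)

Derivation:
Step 1: insert 25 -> lo=[25] hi=[] -> (len(lo)=1, len(hi)=0, max(lo)=25)
Step 2: insert 22 -> lo=[22] hi=[25] -> (len(lo)=1, len(hi)=1, max(lo)=22)
Step 3: insert 42 -> lo=[22, 25] hi=[42] -> (len(lo)=2, len(hi)=1, max(lo)=25)
Step 4: insert 25 -> lo=[22, 25] hi=[25, 42] -> (len(lo)=2, len(hi)=2, max(lo)=25)
Step 5: insert 12 -> lo=[12, 22, 25] hi=[25, 42] -> (len(lo)=3, len(hi)=2, max(lo)=25)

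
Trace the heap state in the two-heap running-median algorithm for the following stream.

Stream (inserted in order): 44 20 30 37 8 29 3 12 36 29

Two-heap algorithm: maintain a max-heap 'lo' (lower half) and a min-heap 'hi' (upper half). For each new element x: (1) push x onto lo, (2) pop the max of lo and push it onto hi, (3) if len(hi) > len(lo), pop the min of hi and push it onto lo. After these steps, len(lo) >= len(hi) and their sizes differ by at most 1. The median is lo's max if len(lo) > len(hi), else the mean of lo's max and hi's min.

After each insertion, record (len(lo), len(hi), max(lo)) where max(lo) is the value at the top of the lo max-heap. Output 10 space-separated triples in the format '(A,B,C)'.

Step 1: insert 44 -> lo=[44] hi=[] -> (len(lo)=1, len(hi)=0, max(lo)=44)
Step 2: insert 20 -> lo=[20] hi=[44] -> (len(lo)=1, len(hi)=1, max(lo)=20)
Step 3: insert 30 -> lo=[20, 30] hi=[44] -> (len(lo)=2, len(hi)=1, max(lo)=30)
Step 4: insert 37 -> lo=[20, 30] hi=[37, 44] -> (len(lo)=2, len(hi)=2, max(lo)=30)
Step 5: insert 8 -> lo=[8, 20, 30] hi=[37, 44] -> (len(lo)=3, len(hi)=2, max(lo)=30)
Step 6: insert 29 -> lo=[8, 20, 29] hi=[30, 37, 44] -> (len(lo)=3, len(hi)=3, max(lo)=29)
Step 7: insert 3 -> lo=[3, 8, 20, 29] hi=[30, 37, 44] -> (len(lo)=4, len(hi)=3, max(lo)=29)
Step 8: insert 12 -> lo=[3, 8, 12, 20] hi=[29, 30, 37, 44] -> (len(lo)=4, len(hi)=4, max(lo)=20)
Step 9: insert 36 -> lo=[3, 8, 12, 20, 29] hi=[30, 36, 37, 44] -> (len(lo)=5, len(hi)=4, max(lo)=29)
Step 10: insert 29 -> lo=[3, 8, 12, 20, 29] hi=[29, 30, 36, 37, 44] -> (len(lo)=5, len(hi)=5, max(lo)=29)

Answer: (1,0,44) (1,1,20) (2,1,30) (2,2,30) (3,2,30) (3,3,29) (4,3,29) (4,4,20) (5,4,29) (5,5,29)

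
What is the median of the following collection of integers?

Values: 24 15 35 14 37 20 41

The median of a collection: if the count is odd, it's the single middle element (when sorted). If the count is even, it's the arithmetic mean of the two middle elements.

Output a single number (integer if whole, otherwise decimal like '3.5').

Answer: 24

Derivation:
Step 1: insert 24 -> lo=[24] (size 1, max 24) hi=[] (size 0) -> median=24
Step 2: insert 15 -> lo=[15] (size 1, max 15) hi=[24] (size 1, min 24) -> median=19.5
Step 3: insert 35 -> lo=[15, 24] (size 2, max 24) hi=[35] (size 1, min 35) -> median=24
Step 4: insert 14 -> lo=[14, 15] (size 2, max 15) hi=[24, 35] (size 2, min 24) -> median=19.5
Step 5: insert 37 -> lo=[14, 15, 24] (size 3, max 24) hi=[35, 37] (size 2, min 35) -> median=24
Step 6: insert 20 -> lo=[14, 15, 20] (size 3, max 20) hi=[24, 35, 37] (size 3, min 24) -> median=22
Step 7: insert 41 -> lo=[14, 15, 20, 24] (size 4, max 24) hi=[35, 37, 41] (size 3, min 35) -> median=24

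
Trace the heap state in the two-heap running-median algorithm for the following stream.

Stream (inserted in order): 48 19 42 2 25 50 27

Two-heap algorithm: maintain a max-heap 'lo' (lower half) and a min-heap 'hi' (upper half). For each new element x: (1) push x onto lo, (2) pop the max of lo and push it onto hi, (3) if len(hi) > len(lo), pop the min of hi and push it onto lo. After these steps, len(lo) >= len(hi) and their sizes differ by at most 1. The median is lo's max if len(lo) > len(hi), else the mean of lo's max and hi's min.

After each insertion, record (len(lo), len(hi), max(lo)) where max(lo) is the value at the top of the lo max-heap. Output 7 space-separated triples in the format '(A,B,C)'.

Step 1: insert 48 -> lo=[48] hi=[] -> (len(lo)=1, len(hi)=0, max(lo)=48)
Step 2: insert 19 -> lo=[19] hi=[48] -> (len(lo)=1, len(hi)=1, max(lo)=19)
Step 3: insert 42 -> lo=[19, 42] hi=[48] -> (len(lo)=2, len(hi)=1, max(lo)=42)
Step 4: insert 2 -> lo=[2, 19] hi=[42, 48] -> (len(lo)=2, len(hi)=2, max(lo)=19)
Step 5: insert 25 -> lo=[2, 19, 25] hi=[42, 48] -> (len(lo)=3, len(hi)=2, max(lo)=25)
Step 6: insert 50 -> lo=[2, 19, 25] hi=[42, 48, 50] -> (len(lo)=3, len(hi)=3, max(lo)=25)
Step 7: insert 27 -> lo=[2, 19, 25, 27] hi=[42, 48, 50] -> (len(lo)=4, len(hi)=3, max(lo)=27)

Answer: (1,0,48) (1,1,19) (2,1,42) (2,2,19) (3,2,25) (3,3,25) (4,3,27)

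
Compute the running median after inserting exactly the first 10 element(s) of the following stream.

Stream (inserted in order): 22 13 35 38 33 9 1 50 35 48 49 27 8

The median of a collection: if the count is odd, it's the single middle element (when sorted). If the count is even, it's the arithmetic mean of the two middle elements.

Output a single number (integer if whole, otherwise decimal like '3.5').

Answer: 34

Derivation:
Step 1: insert 22 -> lo=[22] (size 1, max 22) hi=[] (size 0) -> median=22
Step 2: insert 13 -> lo=[13] (size 1, max 13) hi=[22] (size 1, min 22) -> median=17.5
Step 3: insert 35 -> lo=[13, 22] (size 2, max 22) hi=[35] (size 1, min 35) -> median=22
Step 4: insert 38 -> lo=[13, 22] (size 2, max 22) hi=[35, 38] (size 2, min 35) -> median=28.5
Step 5: insert 33 -> lo=[13, 22, 33] (size 3, max 33) hi=[35, 38] (size 2, min 35) -> median=33
Step 6: insert 9 -> lo=[9, 13, 22] (size 3, max 22) hi=[33, 35, 38] (size 3, min 33) -> median=27.5
Step 7: insert 1 -> lo=[1, 9, 13, 22] (size 4, max 22) hi=[33, 35, 38] (size 3, min 33) -> median=22
Step 8: insert 50 -> lo=[1, 9, 13, 22] (size 4, max 22) hi=[33, 35, 38, 50] (size 4, min 33) -> median=27.5
Step 9: insert 35 -> lo=[1, 9, 13, 22, 33] (size 5, max 33) hi=[35, 35, 38, 50] (size 4, min 35) -> median=33
Step 10: insert 48 -> lo=[1, 9, 13, 22, 33] (size 5, max 33) hi=[35, 35, 38, 48, 50] (size 5, min 35) -> median=34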